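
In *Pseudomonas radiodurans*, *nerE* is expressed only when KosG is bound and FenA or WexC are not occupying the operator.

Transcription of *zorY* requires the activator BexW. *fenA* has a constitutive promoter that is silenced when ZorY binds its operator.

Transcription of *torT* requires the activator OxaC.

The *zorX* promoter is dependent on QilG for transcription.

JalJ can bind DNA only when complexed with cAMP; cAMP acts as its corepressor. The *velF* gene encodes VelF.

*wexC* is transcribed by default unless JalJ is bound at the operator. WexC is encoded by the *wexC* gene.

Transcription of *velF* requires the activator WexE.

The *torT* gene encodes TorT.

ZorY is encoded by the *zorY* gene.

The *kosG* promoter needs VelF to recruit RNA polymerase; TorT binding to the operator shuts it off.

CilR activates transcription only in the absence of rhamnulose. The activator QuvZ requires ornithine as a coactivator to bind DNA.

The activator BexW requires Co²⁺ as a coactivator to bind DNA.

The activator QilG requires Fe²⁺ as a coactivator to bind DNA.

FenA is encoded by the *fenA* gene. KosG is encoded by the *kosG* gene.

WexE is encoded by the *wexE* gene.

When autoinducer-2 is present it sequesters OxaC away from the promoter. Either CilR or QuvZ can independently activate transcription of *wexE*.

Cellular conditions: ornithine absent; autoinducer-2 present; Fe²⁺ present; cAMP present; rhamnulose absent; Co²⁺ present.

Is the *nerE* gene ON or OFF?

Co²⁺ is present, so BexW is active.
No repressor is bound and BexW is active, so *zorY* is transcribed.
So ZorY is produced and active.
With repressor ZorY bound, *fenA* is not transcribed.
So FenA is not produced.
cAMP is present, so JalJ is active.
With repressor JalJ bound, *wexC* is not transcribed.
So WexC is not produced.
Autoinducer-2 is present, so OxaC is inactive.
Required activator OxaC is absent, so *torT* is not transcribed.
So TorT is not produced.
Rhamnulose is absent, so CilR is active.
Ornithine is absent, so QuvZ is inactive.
Activator CilR is present, so *wexE* is transcribed.
So WexE is produced and active.
No repressor is bound and WexE is active, so *velF* is transcribed.
So VelF is produced and active.
No repressor is bound and VelF is active, so *kosG* is transcribed.
So KosG is produced and active.
No repressor is bound and KosG is active, so *nerE* is transcribed.

ON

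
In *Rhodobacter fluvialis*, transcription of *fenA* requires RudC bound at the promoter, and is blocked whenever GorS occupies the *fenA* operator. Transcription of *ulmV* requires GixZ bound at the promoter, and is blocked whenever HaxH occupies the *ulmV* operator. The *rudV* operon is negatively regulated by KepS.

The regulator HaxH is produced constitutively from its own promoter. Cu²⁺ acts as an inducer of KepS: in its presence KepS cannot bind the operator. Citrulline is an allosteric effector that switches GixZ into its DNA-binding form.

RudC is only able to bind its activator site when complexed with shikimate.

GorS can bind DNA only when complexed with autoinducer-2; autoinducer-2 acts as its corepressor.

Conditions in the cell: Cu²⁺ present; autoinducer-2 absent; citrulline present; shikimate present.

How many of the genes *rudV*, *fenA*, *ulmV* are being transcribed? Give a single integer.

Cu²⁺ is present, so KepS is inactive.
With no repressor bound, *rudV* is transcribed.
→ *rudV* is ON.
Shikimate is present, so RudC is active.
Autoinducer-2 is absent, so GorS is inactive.
No repressor is bound and RudC is active, so *fenA* is transcribed.
→ *fenA* is ON.
Citrulline is present, so GixZ is active.
HaxH is produced constitutively and is active.
With repressor HaxH bound, *ulmV* is not transcribed.
→ *ulmV* is OFF.
2 of the 3 genes are transcribed.

2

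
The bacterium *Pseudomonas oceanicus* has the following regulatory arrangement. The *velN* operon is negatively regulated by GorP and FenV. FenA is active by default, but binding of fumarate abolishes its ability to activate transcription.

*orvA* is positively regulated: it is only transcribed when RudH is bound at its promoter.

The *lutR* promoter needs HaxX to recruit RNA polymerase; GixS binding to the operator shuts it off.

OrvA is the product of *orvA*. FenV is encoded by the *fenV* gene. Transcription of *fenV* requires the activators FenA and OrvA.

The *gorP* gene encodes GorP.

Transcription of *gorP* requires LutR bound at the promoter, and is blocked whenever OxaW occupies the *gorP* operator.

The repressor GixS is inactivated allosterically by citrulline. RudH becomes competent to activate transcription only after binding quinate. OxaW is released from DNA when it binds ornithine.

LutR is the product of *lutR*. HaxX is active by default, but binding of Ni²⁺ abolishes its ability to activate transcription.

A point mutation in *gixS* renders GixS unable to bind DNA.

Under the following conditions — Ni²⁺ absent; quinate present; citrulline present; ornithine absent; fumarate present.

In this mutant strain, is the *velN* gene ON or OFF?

Ornithine is absent, so OxaW is active.
Ni²⁺ is absent, so HaxX is active.
GixS is non-functional in this strain, so it has no effect.
No repressor is bound and HaxX is active, so *lutR* is transcribed.
So LutR is produced and active.
With repressor OxaW bound, *gorP* is not transcribed.
So GorP is not produced.
Fumarate is present, so FenA is inactive.
Quinate is present, so RudH is active.
No repressor is bound and RudH is active, so *orvA* is transcribed.
So OrvA is produced and active.
Required activator FenA is absent, so *fenV* is not transcribed.
So FenV is not produced.
With no repressor bound, *velN* is transcribed.

ON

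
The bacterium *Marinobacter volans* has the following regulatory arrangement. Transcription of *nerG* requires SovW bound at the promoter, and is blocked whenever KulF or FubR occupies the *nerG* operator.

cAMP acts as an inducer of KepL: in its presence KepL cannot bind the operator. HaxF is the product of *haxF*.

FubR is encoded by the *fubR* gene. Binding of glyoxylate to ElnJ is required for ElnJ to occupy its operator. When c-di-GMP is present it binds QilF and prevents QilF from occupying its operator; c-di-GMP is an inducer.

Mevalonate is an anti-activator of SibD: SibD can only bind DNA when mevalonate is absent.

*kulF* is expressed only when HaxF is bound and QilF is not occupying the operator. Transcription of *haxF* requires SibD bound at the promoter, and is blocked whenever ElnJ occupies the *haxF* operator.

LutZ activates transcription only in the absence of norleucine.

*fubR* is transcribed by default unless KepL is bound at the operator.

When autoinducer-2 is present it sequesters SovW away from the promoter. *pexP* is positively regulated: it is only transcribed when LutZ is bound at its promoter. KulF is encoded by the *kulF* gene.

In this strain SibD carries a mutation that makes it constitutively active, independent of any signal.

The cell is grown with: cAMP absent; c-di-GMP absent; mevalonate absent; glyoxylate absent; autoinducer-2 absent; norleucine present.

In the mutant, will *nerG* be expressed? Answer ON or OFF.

Glyoxylate is absent, so ElnJ is inactive.
SibD is constitutively active in this strain.
No repressor is bound and SibD is active, so *haxF* is transcribed.
So HaxF is produced and active.
c-di-GMP is absent, so QilF is active.
With repressor QilF bound, *kulF* is not transcribed.
So KulF is not produced.
cAMP is absent, so KepL is active.
With repressor KepL bound, *fubR* is not transcribed.
So FubR is not produced.
Autoinducer-2 is absent, so SovW is active.
No repressor is bound and SovW is active, so *nerG* is transcribed.

ON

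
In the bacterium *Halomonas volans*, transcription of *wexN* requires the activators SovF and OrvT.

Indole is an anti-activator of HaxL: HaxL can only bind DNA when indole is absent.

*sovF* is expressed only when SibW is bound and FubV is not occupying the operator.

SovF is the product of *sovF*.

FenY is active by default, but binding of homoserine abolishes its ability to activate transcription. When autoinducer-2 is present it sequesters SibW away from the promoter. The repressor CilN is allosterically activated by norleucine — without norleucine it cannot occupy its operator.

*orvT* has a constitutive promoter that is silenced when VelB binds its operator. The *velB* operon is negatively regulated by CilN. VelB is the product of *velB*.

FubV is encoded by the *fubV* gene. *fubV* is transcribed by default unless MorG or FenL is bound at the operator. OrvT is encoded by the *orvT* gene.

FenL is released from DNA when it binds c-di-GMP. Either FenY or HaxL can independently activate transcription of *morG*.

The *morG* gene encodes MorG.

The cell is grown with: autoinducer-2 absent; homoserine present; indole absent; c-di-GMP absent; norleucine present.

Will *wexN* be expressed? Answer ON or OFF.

Homoserine is present, so FenY is inactive.
Indole is absent, so HaxL is active.
Activator HaxL is present, so *morG* is transcribed.
So MorG is produced and active.
c-di-GMP is absent, so FenL is active.
With repressor MorG bound, *fubV* is not transcribed.
So FubV is not produced.
Autoinducer-2 is absent, so SibW is active.
No repressor is bound and SibW is active, so *sovF* is transcribed.
So SovF is produced and active.
Norleucine is present, so CilN is active.
With repressor CilN bound, *velB* is not transcribed.
So VelB is not produced.
With no repressor bound, *orvT* is transcribed.
So OrvT is produced and active.
No repressor is bound and SovF and OrvT are active, so *wexN* is transcribed.

ON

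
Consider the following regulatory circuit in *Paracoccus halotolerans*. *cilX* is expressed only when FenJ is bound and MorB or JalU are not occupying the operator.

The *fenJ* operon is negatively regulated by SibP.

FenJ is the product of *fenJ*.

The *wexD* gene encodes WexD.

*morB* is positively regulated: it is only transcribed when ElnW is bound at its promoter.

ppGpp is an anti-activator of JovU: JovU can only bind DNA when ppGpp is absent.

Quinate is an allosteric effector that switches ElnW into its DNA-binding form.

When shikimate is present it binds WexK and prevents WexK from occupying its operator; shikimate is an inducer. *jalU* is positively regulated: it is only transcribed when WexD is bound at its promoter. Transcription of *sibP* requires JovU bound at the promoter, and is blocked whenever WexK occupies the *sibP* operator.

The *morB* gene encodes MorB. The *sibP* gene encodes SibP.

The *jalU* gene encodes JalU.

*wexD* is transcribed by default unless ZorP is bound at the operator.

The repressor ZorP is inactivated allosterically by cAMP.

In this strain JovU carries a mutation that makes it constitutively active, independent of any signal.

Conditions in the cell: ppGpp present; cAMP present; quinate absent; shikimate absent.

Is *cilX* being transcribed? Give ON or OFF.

Quinate is absent, so ElnW is inactive.
Required activator ElnW is absent, so *morB* is not transcribed.
So MorB is not produced.
cAMP is present, so ZorP is inactive.
With no repressor bound, *wexD* is transcribed.
So WexD is produced and active.
No repressor is bound and WexD is active, so *jalU* is transcribed.
So JalU is produced and active.
JovU is constitutively active in this strain.
Shikimate is absent, so WexK is active.
With repressor WexK bound, *sibP* is not transcribed.
So SibP is not produced.
With no repressor bound, *fenJ* is transcribed.
So FenJ is produced and active.
With repressor JalU bound, *cilX* is not transcribed.

OFF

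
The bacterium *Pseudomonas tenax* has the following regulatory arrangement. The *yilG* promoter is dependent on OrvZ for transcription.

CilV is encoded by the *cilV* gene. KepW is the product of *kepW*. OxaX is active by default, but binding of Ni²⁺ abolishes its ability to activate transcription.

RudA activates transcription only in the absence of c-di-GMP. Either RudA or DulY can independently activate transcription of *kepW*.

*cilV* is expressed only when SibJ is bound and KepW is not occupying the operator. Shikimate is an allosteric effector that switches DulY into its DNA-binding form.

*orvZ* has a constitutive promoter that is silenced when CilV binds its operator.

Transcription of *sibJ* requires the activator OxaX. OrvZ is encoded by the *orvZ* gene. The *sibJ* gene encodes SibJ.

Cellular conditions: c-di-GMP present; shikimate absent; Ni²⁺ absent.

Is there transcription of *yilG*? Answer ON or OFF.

OFF

Ni²⁺ is absent, so OxaX is active.
No repressor is bound and OxaX is active, so *sibJ* is transcribed.
So SibJ is produced and active.
c-di-GMP is present, so RudA is inactive.
Shikimate is absent, so DulY is inactive.
No activator is available at the *kepW* promoter, so *kepW* is not transcribed.
So KepW is not produced.
No repressor is bound and SibJ is active, so *cilV* is transcribed.
So CilV is produced and active.
With repressor CilV bound, *orvZ* is not transcribed.
So OrvZ is not produced.
Required activator OrvZ is absent, so *yilG* is not transcribed.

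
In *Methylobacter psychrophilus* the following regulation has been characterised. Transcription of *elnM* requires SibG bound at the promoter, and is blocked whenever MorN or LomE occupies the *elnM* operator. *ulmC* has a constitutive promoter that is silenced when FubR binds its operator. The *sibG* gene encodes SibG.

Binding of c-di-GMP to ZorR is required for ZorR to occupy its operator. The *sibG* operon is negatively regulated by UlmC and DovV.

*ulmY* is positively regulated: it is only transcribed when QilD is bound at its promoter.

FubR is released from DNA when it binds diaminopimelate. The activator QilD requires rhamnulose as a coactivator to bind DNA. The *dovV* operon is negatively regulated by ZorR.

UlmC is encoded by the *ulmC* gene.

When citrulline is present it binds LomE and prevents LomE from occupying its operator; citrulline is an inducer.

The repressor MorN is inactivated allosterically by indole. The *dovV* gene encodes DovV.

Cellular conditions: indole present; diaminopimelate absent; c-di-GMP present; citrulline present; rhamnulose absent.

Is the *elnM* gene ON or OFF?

ON

Diaminopimelate is absent, so FubR is active.
With repressor FubR bound, *ulmC* is not transcribed.
So UlmC is not produced.
c-di-GMP is present, so ZorR is active.
With repressor ZorR bound, *dovV* is not transcribed.
So DovV is not produced.
With no repressor bound, *sibG* is transcribed.
So SibG is produced and active.
Indole is present, so MorN is inactive.
Citrulline is present, so LomE is inactive.
No repressor is bound and SibG is active, so *elnM* is transcribed.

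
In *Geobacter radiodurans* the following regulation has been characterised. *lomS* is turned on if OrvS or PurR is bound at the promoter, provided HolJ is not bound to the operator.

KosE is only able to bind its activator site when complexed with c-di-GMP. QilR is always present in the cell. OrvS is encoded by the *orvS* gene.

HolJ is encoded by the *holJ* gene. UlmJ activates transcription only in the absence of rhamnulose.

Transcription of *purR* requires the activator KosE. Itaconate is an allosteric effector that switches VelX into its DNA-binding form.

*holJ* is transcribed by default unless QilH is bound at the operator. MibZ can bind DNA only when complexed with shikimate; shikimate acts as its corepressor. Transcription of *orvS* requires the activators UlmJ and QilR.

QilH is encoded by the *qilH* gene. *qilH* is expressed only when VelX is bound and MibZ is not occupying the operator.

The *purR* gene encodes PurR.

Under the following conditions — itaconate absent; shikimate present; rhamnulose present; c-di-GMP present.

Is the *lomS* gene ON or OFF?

Rhamnulose is present, so UlmJ is inactive.
QilR is produced constitutively and is active.
Required activator UlmJ is absent, so *orvS* is not transcribed.
So OrvS is not produced.
Shikimate is present, so MibZ is active.
Itaconate is absent, so VelX is inactive.
With repressor MibZ bound, *qilH* is not transcribed.
So QilH is not produced.
With no repressor bound, *holJ* is transcribed.
So HolJ is produced and active.
c-di-GMP is present, so KosE is active.
No repressor is bound and KosE is active, so *purR* is transcribed.
So PurR is produced and active.
With repressor HolJ bound, *lomS* is not transcribed.

OFF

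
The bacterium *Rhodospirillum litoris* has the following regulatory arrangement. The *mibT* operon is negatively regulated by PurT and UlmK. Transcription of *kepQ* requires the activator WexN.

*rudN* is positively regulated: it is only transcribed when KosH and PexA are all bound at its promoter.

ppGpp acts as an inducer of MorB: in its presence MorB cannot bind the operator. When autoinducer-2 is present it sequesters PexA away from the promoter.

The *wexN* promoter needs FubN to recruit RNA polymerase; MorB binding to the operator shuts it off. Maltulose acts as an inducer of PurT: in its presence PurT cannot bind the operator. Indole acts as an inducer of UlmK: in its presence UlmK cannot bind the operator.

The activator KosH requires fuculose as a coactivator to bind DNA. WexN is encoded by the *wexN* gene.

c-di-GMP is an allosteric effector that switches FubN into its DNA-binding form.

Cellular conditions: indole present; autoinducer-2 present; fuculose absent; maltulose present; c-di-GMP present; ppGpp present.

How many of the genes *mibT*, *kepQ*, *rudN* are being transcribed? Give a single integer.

Maltulose is present, so PurT is inactive.
Indole is present, so UlmK is inactive.
With no repressor bound, *mibT* is transcribed.
→ *mibT* is ON.
ppGpp is present, so MorB is inactive.
c-di-GMP is present, so FubN is active.
No repressor is bound and FubN is active, so *wexN* is transcribed.
So WexN is produced and active.
No repressor is bound and WexN is active, so *kepQ* is transcribed.
→ *kepQ* is ON.
Fuculose is absent, so KosH is inactive.
Autoinducer-2 is present, so PexA is inactive.
Required activator KosH is absent, so *rudN* is not transcribed.
→ *rudN* is OFF.
2 of the 3 genes are transcribed.

2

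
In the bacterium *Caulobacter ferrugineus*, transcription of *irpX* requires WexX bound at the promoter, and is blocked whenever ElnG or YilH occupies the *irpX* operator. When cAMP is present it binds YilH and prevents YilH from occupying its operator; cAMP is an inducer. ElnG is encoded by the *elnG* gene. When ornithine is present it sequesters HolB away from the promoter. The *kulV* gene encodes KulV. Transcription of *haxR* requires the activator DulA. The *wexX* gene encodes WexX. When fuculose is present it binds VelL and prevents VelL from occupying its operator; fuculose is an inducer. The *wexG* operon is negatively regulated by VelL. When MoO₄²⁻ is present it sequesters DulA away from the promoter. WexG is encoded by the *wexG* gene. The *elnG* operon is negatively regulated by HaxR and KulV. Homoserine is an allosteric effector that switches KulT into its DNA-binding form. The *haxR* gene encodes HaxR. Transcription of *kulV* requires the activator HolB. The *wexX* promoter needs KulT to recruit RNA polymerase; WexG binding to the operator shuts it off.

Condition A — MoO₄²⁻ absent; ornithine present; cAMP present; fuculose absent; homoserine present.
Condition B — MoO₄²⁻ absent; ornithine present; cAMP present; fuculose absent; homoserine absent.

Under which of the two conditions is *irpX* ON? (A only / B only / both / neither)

A only

Condition A:
MoO₄²⁻ is absent, so DulA is active.
No repressor is bound and DulA is active, so *haxR* is transcribed.
So HaxR is produced and active.
Ornithine is present, so HolB is inactive.
Required activator HolB is absent, so *kulV* is not transcribed.
So KulV is not produced.
With repressor HaxR bound, *elnG* is not transcribed.
So ElnG is not produced.
cAMP is present, so YilH is inactive.
Fuculose is absent, so VelL is active.
With repressor VelL bound, *wexG* is not transcribed.
So WexG is not produced.
Homoserine is present, so KulT is active.
No repressor is bound and KulT is active, so *wexX* is transcribed.
So WexX is produced and active.
No repressor is bound and WexX is active, so *irpX* is transcribed.
→ *irpX* is ON in A.
Condition B:
MoO₄²⁻ is absent, so DulA is active.
No repressor is bound and DulA is active, so *haxR* is transcribed.
So HaxR is produced and active.
Ornithine is present, so HolB is inactive.
Required activator HolB is absent, so *kulV* is not transcribed.
So KulV is not produced.
With repressor HaxR bound, *elnG* is not transcribed.
So ElnG is not produced.
cAMP is present, so YilH is inactive.
Fuculose is absent, so VelL is active.
With repressor VelL bound, *wexG* is not transcribed.
So WexG is not produced.
Homoserine is absent, so KulT is inactive.
Required activator KulT is absent, so *wexX* is not transcribed.
So WexX is not produced.
Required activator WexX is absent, so *irpX* is not transcribed.
→ *irpX* is OFF in B.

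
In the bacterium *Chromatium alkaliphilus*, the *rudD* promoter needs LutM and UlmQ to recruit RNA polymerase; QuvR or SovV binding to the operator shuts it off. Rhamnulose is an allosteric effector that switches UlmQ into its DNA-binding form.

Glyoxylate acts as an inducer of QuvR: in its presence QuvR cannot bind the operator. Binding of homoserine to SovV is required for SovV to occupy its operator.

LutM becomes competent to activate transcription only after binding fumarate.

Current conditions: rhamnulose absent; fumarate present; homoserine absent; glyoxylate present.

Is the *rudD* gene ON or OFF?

OFF

Fumarate is present, so LutM is active.
Glyoxylate is present, so QuvR is inactive.
Homoserine is absent, so SovV is inactive.
Rhamnulose is absent, so UlmQ is inactive.
Required activator UlmQ is absent, so *rudD* is not transcribed.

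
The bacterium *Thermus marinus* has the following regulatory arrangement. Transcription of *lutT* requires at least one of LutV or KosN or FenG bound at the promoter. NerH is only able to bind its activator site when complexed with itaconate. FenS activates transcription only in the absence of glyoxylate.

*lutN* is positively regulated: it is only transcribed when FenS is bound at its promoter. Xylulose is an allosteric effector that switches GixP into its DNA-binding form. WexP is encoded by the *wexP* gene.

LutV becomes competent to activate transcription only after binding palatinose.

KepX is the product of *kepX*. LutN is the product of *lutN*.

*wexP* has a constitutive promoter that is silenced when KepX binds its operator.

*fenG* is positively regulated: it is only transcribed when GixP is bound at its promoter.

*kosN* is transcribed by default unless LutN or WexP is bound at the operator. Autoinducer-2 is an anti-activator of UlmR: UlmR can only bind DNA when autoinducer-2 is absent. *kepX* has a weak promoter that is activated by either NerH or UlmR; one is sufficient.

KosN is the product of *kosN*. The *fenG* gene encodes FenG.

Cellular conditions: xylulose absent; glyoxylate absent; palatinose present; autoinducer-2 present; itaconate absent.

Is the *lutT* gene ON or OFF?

ON

Palatinose is present, so LutV is active.
Glyoxylate is absent, so FenS is active.
No repressor is bound and FenS is active, so *lutN* is transcribed.
So LutN is produced and active.
Itaconate is absent, so NerH is inactive.
Autoinducer-2 is present, so UlmR is inactive.
No activator is available at the *kepX* promoter, so *kepX* is not transcribed.
So KepX is not produced.
With no repressor bound, *wexP* is transcribed.
So WexP is produced and active.
With repressor LutN bound, *kosN* is not transcribed.
So KosN is not produced.
Xylulose is absent, so GixP is inactive.
Required activator GixP is absent, so *fenG* is not transcribed.
So FenG is not produced.
Activator LutV is present, so *lutT* is transcribed.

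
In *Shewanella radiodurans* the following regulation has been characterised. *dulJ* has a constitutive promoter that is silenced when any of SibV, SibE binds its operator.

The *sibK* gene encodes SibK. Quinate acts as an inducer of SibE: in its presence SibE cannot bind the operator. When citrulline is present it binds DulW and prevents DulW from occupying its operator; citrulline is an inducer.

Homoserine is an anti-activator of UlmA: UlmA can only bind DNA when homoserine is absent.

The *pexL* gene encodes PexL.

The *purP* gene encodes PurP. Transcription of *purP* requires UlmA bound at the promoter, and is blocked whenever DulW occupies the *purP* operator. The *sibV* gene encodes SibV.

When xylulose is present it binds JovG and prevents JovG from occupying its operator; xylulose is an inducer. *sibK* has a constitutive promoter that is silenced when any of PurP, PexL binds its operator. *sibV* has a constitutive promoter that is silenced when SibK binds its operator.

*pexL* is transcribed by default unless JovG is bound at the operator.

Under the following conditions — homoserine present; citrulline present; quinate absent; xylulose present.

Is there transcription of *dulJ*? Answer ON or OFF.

OFF

Citrulline is present, so DulW is inactive.
Homoserine is present, so UlmA is inactive.
Required activator UlmA is absent, so *purP* is not transcribed.
So PurP is not produced.
Xylulose is present, so JovG is inactive.
With no repressor bound, *pexL* is transcribed.
So PexL is produced and active.
With repressor PexL bound, *sibK* is not transcribed.
So SibK is not produced.
With no repressor bound, *sibV* is transcribed.
So SibV is produced and active.
Quinate is absent, so SibE is active.
With repressor SibV bound, *dulJ* is not transcribed.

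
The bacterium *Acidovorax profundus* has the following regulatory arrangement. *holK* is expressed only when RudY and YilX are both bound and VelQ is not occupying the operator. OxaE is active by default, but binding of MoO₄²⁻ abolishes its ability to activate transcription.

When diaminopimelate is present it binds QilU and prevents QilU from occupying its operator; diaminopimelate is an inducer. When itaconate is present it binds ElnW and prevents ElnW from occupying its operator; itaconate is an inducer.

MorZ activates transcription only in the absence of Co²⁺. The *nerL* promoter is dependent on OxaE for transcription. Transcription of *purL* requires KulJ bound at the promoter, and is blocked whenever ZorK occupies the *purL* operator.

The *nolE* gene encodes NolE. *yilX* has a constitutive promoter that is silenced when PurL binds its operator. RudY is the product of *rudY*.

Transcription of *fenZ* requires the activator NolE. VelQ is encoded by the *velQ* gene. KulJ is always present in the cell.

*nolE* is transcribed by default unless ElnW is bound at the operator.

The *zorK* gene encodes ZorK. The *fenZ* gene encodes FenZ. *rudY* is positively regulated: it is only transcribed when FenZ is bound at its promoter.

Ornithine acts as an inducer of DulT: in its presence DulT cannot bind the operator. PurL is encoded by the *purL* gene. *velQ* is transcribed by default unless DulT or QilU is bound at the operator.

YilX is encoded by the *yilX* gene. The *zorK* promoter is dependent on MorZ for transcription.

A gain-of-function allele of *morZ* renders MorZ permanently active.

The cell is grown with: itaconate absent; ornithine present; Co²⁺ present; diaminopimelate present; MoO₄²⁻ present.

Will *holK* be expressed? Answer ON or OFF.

Itaconate is absent, so ElnW is active.
With repressor ElnW bound, *nolE* is not transcribed.
So NolE is not produced.
Required activator NolE is absent, so *fenZ* is not transcribed.
So FenZ is not produced.
Required activator FenZ is absent, so *rudY* is not transcribed.
So RudY is not produced.
Ornithine is present, so DulT is inactive.
Diaminopimelate is present, so QilU is inactive.
With no repressor bound, *velQ* is transcribed.
So VelQ is produced and active.
MorZ is constitutively active in this strain.
No repressor is bound and MorZ is active, so *zorK* is transcribed.
So ZorK is produced and active.
KulJ is produced constitutively and is active.
With repressor ZorK bound, *purL* is not transcribed.
So PurL is not produced.
With no repressor bound, *yilX* is transcribed.
So YilX is produced and active.
With repressor VelQ bound, *holK* is not transcribed.

OFF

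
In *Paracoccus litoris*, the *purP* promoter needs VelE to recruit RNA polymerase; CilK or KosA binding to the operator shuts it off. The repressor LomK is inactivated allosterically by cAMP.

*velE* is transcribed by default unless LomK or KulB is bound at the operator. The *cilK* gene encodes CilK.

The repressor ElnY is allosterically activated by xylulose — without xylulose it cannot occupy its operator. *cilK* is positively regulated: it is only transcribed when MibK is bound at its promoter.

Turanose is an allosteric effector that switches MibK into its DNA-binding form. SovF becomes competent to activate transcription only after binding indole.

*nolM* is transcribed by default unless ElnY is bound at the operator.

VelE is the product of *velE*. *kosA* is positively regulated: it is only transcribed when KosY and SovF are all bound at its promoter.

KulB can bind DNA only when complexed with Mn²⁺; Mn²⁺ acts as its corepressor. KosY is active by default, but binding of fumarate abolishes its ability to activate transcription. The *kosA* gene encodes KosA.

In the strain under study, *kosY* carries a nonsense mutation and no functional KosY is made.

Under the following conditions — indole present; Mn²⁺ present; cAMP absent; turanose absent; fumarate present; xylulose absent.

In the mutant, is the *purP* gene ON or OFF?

cAMP is absent, so LomK is active.
Mn²⁺ is present, so KulB is active.
With repressor LomK bound, *velE* is not transcribed.
So VelE is not produced.
Turanose is absent, so MibK is inactive.
Required activator MibK is absent, so *cilK* is not transcribed.
So CilK is not produced.
KosY is non-functional in this strain, so it has no effect.
Indole is present, so SovF is active.
Required activator KosY is absent, so *kosA* is not transcribed.
So KosA is not produced.
Required activator VelE is absent, so *purP* is not transcribed.

OFF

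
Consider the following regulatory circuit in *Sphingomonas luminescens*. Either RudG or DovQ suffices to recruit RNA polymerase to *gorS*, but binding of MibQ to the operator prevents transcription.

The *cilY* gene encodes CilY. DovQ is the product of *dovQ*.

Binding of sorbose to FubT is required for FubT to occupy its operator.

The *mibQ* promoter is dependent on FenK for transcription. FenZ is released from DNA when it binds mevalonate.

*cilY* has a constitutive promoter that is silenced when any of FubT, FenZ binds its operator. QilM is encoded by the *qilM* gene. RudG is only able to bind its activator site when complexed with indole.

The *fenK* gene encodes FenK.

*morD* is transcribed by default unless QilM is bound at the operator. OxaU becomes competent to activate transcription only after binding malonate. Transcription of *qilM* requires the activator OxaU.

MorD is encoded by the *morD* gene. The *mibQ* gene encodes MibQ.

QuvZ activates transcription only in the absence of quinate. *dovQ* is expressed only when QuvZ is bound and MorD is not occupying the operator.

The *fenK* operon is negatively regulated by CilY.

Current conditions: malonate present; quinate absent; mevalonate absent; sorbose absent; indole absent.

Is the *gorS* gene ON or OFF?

Indole is absent, so RudG is inactive.
Sorbose is absent, so FubT is inactive.
Mevalonate is absent, so FenZ is active.
With repressor FenZ bound, *cilY* is not transcribed.
So CilY is not produced.
With no repressor bound, *fenK* is transcribed.
So FenK is produced and active.
No repressor is bound and FenK is active, so *mibQ* is transcribed.
So MibQ is produced and active.
Quinate is absent, so QuvZ is active.
Malonate is present, so OxaU is active.
No repressor is bound and OxaU is active, so *qilM* is transcribed.
So QilM is produced and active.
With repressor QilM bound, *morD* is not transcribed.
So MorD is not produced.
No repressor is bound and QuvZ is active, so *dovQ* is transcribed.
So DovQ is produced and active.
With repressor MibQ bound, *gorS* is not transcribed.

OFF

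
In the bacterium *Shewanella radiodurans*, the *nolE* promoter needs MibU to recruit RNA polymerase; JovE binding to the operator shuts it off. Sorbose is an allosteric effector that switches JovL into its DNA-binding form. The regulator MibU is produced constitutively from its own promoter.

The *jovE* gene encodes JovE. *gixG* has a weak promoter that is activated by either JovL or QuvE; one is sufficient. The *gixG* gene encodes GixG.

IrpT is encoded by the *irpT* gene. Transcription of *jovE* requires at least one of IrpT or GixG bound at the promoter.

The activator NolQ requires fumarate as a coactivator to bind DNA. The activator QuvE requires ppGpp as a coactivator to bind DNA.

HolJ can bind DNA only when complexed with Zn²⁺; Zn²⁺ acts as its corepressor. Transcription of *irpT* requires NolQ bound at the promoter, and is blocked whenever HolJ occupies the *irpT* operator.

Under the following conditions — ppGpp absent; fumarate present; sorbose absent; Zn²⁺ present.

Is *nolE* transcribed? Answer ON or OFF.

Zn²⁺ is present, so HolJ is active.
Fumarate is present, so NolQ is active.
With repressor HolJ bound, *irpT* is not transcribed.
So IrpT is not produced.
Sorbose is absent, so JovL is inactive.
ppGpp is absent, so QuvE is inactive.
No activator is available at the *gixG* promoter, so *gixG* is not transcribed.
So GixG is not produced.
No activator is available at the *jovE* promoter, so *jovE* is not transcribed.
So JovE is not produced.
MibU is produced constitutively and is active.
No repressor is bound and MibU is active, so *nolE* is transcribed.

ON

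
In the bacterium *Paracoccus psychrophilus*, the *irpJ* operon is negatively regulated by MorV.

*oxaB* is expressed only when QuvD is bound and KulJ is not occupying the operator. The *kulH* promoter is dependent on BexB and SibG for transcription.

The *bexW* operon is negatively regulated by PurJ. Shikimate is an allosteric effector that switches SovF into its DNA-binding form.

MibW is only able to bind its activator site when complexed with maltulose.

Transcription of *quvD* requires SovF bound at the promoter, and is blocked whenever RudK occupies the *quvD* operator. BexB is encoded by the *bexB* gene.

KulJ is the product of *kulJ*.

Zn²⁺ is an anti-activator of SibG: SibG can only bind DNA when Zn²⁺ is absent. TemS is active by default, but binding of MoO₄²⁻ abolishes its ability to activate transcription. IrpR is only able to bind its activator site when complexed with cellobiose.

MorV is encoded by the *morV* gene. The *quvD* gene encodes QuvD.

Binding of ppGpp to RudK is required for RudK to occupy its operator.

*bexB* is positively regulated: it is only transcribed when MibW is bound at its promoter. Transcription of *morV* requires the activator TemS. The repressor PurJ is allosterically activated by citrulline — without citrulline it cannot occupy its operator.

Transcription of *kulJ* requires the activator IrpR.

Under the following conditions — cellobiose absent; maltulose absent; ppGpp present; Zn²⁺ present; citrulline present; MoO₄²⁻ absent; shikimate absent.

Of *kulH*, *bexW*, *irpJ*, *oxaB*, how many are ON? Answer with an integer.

Maltulose is absent, so MibW is inactive.
Required activator MibW is absent, so *bexB* is not transcribed.
So BexB is not produced.
Zn²⁺ is present, so SibG is inactive.
Required activator BexB is absent, so *kulH* is not transcribed.
→ *kulH* is OFF.
Citrulline is present, so PurJ is active.
With repressor PurJ bound, *bexW* is not transcribed.
→ *bexW* is OFF.
MoO₄²⁻ is absent, so TemS is active.
No repressor is bound and TemS is active, so *morV* is transcribed.
So MorV is produced and active.
With repressor MorV bound, *irpJ* is not transcribed.
→ *irpJ* is OFF.
Cellobiose is absent, so IrpR is inactive.
Required activator IrpR is absent, so *kulJ* is not transcribed.
So KulJ is not produced.
Shikimate is absent, so SovF is inactive.
ppGpp is present, so RudK is active.
With repressor RudK bound, *quvD* is not transcribed.
So QuvD is not produced.
Required activator QuvD is absent, so *oxaB* is not transcribed.
→ *oxaB* is OFF.
0 of the 4 genes are transcribed.

0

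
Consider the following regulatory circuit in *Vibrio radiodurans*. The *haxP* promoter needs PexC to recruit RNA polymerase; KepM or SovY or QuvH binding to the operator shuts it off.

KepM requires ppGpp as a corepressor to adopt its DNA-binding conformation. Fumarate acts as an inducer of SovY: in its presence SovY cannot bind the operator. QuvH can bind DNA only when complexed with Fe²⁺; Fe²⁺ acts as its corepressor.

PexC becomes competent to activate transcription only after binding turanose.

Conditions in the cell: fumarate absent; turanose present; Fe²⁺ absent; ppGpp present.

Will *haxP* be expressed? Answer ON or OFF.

Turanose is present, so PexC is active.
ppGpp is present, so KepM is active.
Fumarate is absent, so SovY is active.
Fe²⁺ is absent, so QuvH is inactive.
With repressor KepM bound, *haxP* is not transcribed.

OFF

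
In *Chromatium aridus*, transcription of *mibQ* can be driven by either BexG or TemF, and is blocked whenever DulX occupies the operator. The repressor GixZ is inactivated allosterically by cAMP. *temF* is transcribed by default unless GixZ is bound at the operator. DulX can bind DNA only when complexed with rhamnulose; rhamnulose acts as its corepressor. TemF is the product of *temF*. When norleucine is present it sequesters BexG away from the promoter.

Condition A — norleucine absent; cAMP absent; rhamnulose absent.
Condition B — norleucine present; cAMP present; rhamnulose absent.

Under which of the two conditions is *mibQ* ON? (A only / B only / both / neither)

Condition A:
Norleucine is absent, so BexG is active.
cAMP is absent, so GixZ is active.
With repressor GixZ bound, *temF* is not transcribed.
So TemF is not produced.
Rhamnulose is absent, so DulX is inactive.
Activator BexG is present, so *mibQ* is transcribed.
→ *mibQ* is ON in A.
Condition B:
Norleucine is present, so BexG is inactive.
cAMP is present, so GixZ is inactive.
With no repressor bound, *temF* is transcribed.
So TemF is produced and active.
Rhamnulose is absent, so DulX is inactive.
Activator TemF is present, so *mibQ* is transcribed.
→ *mibQ* is ON in B.

both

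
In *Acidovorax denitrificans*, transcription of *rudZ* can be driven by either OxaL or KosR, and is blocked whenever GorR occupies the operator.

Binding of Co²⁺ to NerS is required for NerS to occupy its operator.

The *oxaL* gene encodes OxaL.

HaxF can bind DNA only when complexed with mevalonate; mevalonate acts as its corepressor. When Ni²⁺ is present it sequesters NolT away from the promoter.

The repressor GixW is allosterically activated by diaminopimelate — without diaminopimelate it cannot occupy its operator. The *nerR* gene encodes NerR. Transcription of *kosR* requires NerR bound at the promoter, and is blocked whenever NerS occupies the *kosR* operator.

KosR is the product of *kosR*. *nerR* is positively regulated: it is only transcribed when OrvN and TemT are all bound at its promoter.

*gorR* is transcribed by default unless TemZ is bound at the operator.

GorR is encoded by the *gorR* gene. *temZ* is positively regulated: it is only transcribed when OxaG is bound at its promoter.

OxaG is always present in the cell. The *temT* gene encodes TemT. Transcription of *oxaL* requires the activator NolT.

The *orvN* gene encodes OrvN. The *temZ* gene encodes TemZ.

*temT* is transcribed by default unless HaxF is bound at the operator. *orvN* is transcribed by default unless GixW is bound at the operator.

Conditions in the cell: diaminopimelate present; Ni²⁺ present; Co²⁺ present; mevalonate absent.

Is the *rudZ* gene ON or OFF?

Ni²⁺ is present, so NolT is inactive.
Required activator NolT is absent, so *oxaL* is not transcribed.
So OxaL is not produced.
OxaG is produced constitutively and is active.
No repressor is bound and OxaG is active, so *temZ* is transcribed.
So TemZ is produced and active.
With repressor TemZ bound, *gorR* is not transcribed.
So GorR is not produced.
Diaminopimelate is present, so GixW is active.
With repressor GixW bound, *orvN* is not transcribed.
So OrvN is not produced.
Mevalonate is absent, so HaxF is inactive.
With no repressor bound, *temT* is transcribed.
So TemT is produced and active.
Required activator OrvN is absent, so *nerR* is not transcribed.
So NerR is not produced.
Co²⁺ is present, so NerS is active.
With repressor NerS bound, *kosR* is not transcribed.
So KosR is not produced.
No activator is available at the *rudZ* promoter, so *rudZ* is not transcribed.

OFF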